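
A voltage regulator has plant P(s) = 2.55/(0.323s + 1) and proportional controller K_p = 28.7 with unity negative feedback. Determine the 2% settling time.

Closed loop: T(s) = K_p·P/(1+K_p·P) = 73.18/(0.323s + 1 + 73.18), with pole at s = −(1 + 73.18)/0.323 = −229.7.
τ = 1/229.7 = 0.004354 s, so 2% settling time ≈ 4τ = 0.0174 s.

T_s ≈ 0.0174 s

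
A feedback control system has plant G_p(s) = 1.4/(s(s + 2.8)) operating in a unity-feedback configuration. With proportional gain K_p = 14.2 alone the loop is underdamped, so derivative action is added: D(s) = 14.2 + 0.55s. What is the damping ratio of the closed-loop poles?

Forward path: (14.2 + 0.55s)·1.4/(s(s+2.8)). The closed-loop characteristic equation is s² + (2.8 + 1.4·0.55)s + 1.4·14.2 = 0.
That is s² + 3.57s + 19.88 = 0, so ω_n = 4.459 rad/s and ζ = 3.57/(2·4.459) = 0.4003.

ζ = 0.4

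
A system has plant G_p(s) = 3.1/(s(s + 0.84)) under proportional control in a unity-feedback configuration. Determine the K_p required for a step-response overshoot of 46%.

K_p = 0.988

From %OS = 100·exp(−πζ/√(1−ζ²)) = 46%, ζ = −ln(0.46)/√(π²+ln²(0.46)) = 0.24.
Characteristic equation s² + 0.84s + 3.1K_p = 0 gives ζ = 0.84/(2√(3.1K_p)).
Setting ζ = 0.24: √(3.1K_p) = 0.84/(2·0.24) = 1.75, so K_p = 3.064/3.1 = 0.988.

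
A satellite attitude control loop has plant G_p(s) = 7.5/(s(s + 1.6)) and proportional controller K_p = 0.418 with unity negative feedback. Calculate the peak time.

The closed-loop denominator s² + 1.6s + 3.135 gives ω_n = √3.135 = 1.771 and ζ = 1.6/(2ω_n) = 0.4518.
Damped frequency ω_d = ω_n√(1−ζ²) = 1.58 rad/s, so peak time T_p = π/ω_d = 1.99 s.

T_p = 1.99 s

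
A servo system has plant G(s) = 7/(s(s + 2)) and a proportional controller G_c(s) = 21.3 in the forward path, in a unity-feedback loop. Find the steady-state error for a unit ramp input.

The loop has one pole at the origin (type 1). Velocity error constant K_v = lim_{s→0} s·G_c(s)G(s) = 21.3·7/2 = 74.55.
Steady-state error to a unit ramp: e_ss = 1/K_v = 0.0134.

0.0134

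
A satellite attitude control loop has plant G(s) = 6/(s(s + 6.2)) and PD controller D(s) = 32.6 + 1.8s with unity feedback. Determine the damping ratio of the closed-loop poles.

Forward path: (32.6 + 1.8s)·6/(s(s+6.2)). The closed-loop characteristic equation is s² + (6.2 + 6·1.8)s + 6·32.6 = 0.
That is s² + 17s + 195.6 = 0, so ω_n = 13.99 rad/s and ζ = 17/(2·13.99) = 0.6078.

ζ = 0.608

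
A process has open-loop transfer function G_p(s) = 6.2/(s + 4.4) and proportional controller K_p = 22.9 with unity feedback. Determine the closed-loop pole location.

Closed-loop transfer function: T(s) = K_p·G_p(s)/(1 + K_p·G_p(s)) = 142/(s + 4.4 + 142) = 142/(s + 146.4).
The closed-loop pole is at s = −146.4.

s = -146.4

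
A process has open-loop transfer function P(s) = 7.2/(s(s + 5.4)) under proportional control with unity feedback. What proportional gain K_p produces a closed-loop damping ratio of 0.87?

Closed-loop characteristic equation: s² + 5.4s + K_p·7.2 = 0.
So ω_n = √(7.2K_p) and 2ζω_n = 5.4, giving ζ = 5.4/(2√(7.2K_p)).
Setting ζ = 0.87: √(7.2K_p) = 5.4/(2·0.87) = 3.103, so K_p = 9.631/7.2 = 1.34.

K_p = 1.34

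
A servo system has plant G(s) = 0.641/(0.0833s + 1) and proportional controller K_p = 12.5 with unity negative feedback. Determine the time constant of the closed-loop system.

τ = 0.00924 s

Closed loop: T(s) = K_p·G/(1+K_p·G) = 8.012/(0.0833s + 1 + 8.012), with pole at s = −(1 + 8.012)/0.0833 = −108.2.
Closed-loop time constant τ = 1/108.2 = 0.00924 s.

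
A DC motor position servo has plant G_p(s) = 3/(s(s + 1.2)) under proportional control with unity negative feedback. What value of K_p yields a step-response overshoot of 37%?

From %OS = 100·exp(−πζ/√(1−ζ²)) = 37%, ζ = −ln(0.37)/√(π²+ln²(0.37)) = 0.3017.
Characteristic equation s² + 1.2s + 3K_p = 0 gives ζ = 1.2/(2√(3K_p)).
Setting ζ = 0.3017: √(3K_p) = 1.2/(2·0.3017) = 1.989, so K_p = 3.954/3 = 1.32.

K_p = 1.32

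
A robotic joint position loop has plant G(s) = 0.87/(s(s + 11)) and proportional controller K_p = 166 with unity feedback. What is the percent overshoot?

Closed-loop characteristic equation: s² + 11s + 144.4 = 0, so ω_n = 12.02 rad/s and ζ = 11/(2·12.02) = 0.4577.
%OS = 100·exp(−πζ/√(1−ζ²)) = 100·exp(−π·0.4577/√0.7905) = 19.8%.

19.8%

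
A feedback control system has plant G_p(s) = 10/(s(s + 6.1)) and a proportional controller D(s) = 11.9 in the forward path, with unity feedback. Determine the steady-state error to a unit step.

0

The open loop D(s)G_p(s) has a pole at the origin (type 1), so the static position error constant is infinite and e_ss = 1/(1+∞) = 0.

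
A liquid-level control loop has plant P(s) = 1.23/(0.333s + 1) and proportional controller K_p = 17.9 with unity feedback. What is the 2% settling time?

Closed loop: T(s) = K_p·P/(1+K_p·P) = 22.02/(0.333s + 1 + 22.02), with pole at s = −(1 + 22.02)/0.333 = −69.12.
τ = 1/69.12 = 0.01447 s, so 2% settling time ≈ 4τ = 0.0579 s.

T_s ≈ 0.0579 s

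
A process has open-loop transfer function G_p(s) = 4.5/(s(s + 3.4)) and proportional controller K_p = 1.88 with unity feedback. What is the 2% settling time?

From 1 + K_pG_p(s) = 0: s² + 3.4s + 8.46 = 0 ⇒ ω_n = 2.909, ζ = 0.5845.
2% settling time T_s ≈ 4/(ζω_n) = 4/1.7 = 2.35 s.

T_s ≈ 2.35 s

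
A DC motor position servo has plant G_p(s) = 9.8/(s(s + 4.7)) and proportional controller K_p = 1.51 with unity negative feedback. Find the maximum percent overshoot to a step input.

From 1 + K_pG_p(s) = 0: s² + 4.7s + 14.8 = 0 ⇒ ω_n = 3.847, ζ = 0.6109.
%OS = 100·exp(−πζ/√(1−ζ²)) = 100·exp(−π·0.6109/√0.6268) = 8.86%.

8.86%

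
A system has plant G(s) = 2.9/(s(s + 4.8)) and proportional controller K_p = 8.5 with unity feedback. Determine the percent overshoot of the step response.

17.6%

Closed-loop characteristic equation: s² + 4.8s + 24.65 = 0, so ω_n = 4.965 rad/s and ζ = 4.8/(2·4.965) = 0.4834.
%OS = 100·exp(−πζ/√(1−ζ²)) = 100·exp(−π·0.4834/√0.7663) = 17.6%.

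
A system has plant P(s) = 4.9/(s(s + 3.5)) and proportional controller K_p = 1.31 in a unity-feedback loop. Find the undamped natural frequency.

With unity feedback the closed-loop characteristic equation is s² + 3.5s + 1.31·4.9 = s² + 3.5s + 6.419 = 0.
Matching s² + 2ζω_n s + ω_n²: ω_n = √6.419 = 2.534 rad/s and 2ζω_n = 3.5, so ζ = 3.5/(2·2.534) = 0.691.

ω_n = 2.53 rad/s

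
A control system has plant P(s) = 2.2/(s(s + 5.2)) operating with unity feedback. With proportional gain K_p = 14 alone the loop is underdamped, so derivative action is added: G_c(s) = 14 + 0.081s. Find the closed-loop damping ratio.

Forward path: (14 + 0.081s)·2.2/(s(s+5.2)). The closed-loop characteristic equation is s² + (5.2 + 2.2·0.081)s + 2.2·14 = 0.
That is s² + 5.378s + 30.8 = 0, so ω_n = 5.55 rad/s and ζ = 5.378/(2·5.55) = 0.4845.

ζ = 0.485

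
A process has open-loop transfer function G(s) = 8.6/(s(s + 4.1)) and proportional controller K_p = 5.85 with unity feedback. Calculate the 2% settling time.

The closed-loop denominator s² + 4.1s + 50.31 gives ω_n = √50.31 = 7.093 and ζ = 4.1/(2ω_n) = 0.289.
2% settling time T_s ≈ 4/(ζω_n) = 4/2.05 = 1.95 s.

T_s ≈ 1.95 s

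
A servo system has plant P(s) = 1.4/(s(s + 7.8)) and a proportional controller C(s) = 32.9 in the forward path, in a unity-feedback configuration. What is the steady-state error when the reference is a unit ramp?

The loop has one pole at the origin (type 1). Velocity error constant K_v = lim_{s→0} s·C(s)P(s) = 32.9·1.4/7.8 = 5.905.
Steady-state error to a unit ramp: e_ss = 1/K_v = 0.169.

0.169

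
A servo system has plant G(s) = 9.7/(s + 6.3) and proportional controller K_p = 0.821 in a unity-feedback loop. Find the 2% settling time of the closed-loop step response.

Closed-loop transfer function: T(s) = K_p·G(s)/(1 + K_p·G(s)) = 7.964/(s + 6.3 + 7.964) = 7.964/(s + 14.26).
Time constant τ = 1/14.26 = 0.07011 s, so the 2% settling time is about 4τ = 0.28 s.

T_s ≈ 0.28 s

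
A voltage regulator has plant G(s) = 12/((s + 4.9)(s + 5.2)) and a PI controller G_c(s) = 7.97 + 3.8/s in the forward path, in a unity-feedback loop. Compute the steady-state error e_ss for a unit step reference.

0

The open loop G_c(s)G(s) has a pole at the origin (type 1), so the static position error constant is infinite and e_ss = 1/(1+∞) = 0.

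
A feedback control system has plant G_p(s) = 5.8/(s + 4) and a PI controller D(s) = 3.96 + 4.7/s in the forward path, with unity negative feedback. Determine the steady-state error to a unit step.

The open loop D(s)G_p(s) has a pole at the origin (type 1), so the static position error constant is infinite and e_ss = 1/(1+∞) = 0.

0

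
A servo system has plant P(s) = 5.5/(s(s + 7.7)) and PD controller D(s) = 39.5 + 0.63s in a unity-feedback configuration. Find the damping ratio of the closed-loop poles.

ζ = 0.379

Forward path: (39.5 + 0.63s)·5.5/(s(s+7.7)). The closed-loop characteristic equation is s² + (7.7 + 5.5·0.63)s + 5.5·39.5 = 0.
That is s² + 11.16s + 217.2 = 0, so ω_n = 14.74 rad/s and ζ = 11.16/(2·14.74) = 0.3787.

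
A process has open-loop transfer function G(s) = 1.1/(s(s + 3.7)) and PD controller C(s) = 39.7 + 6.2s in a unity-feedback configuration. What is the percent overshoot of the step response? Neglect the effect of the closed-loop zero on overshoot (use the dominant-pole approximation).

Forward path: (39.7 + 6.2s)·1.1/(s(s+3.7)). The closed-loop characteristic equation is s² + (3.7 + 1.1·6.2)s + 1.1·39.7 = 0.
That is s² + 10.52s + 43.67 = 0, so ω_n = 6.608 rad/s and ζ = 10.52/(2·6.608) = 0.796.
%OS = 100·exp(−πζ/√(1−ζ²)) = 1.61%.

1.61%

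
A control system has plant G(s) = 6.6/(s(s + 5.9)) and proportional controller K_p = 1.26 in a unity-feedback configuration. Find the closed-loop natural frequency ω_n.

With unity feedback the closed-loop characteristic equation is s² + 5.9s + 1.26·6.6 = s² + 5.9s + 8.316 = 0.
So ω_n² = 8.316 ⇒ ω_n = 2.884 rad/s, and ζ = 5.9/(2ω_n) = 1.02.

ω_n = 2.88 rad/s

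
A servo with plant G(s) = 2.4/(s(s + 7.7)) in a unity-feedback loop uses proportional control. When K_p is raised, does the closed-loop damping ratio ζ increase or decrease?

decrease

ζ = 7.7/(2√(2.4K_p)); increasing K_p raises the denominator, so ζ falls.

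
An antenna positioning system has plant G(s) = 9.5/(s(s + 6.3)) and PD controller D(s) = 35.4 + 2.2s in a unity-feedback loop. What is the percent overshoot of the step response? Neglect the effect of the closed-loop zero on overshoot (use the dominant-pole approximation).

Forward path: (35.4 + 2.2s)·9.5/(s(s+6.3)). The closed-loop characteristic equation is s² + (6.3 + 9.5·2.2)s + 9.5·35.4 = 0.
That is s² + 27.2s + 336.3 = 0, so ω_n = 18.34 rad/s and ζ = 27.2/(2·18.34) = 0.7416.
%OS = 100·exp(−πζ/√(1−ζ²)) = 3.1%.

3.1%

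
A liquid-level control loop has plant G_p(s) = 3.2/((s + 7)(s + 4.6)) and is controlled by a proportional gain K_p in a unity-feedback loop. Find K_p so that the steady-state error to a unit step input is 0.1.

K_p = 90.6

For a type-0 loop with proportional control, e_ss = 1/(1 + K_p·G_p(0)).
G_p(0) = 0.09938. Require 1/(1 + K_p·0.09938) = 0.1, so 1 + 0.09938·K_p = 10.
K_p = (10 − 1)/0.09938 = 90.6.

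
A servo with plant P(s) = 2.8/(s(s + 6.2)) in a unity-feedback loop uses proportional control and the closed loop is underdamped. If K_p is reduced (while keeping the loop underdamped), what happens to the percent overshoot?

decrease

ζ = 6.2/(2√(2.8K_p)) rises as K_p falls; higher damping means less overshoot.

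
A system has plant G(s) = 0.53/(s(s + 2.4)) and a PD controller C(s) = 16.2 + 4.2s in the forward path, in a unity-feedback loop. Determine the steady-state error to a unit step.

The open loop C(s)G(s) has a pole at the origin (type 1), so the static position error constant is infinite and e_ss = 1/(1+∞) = 0.

0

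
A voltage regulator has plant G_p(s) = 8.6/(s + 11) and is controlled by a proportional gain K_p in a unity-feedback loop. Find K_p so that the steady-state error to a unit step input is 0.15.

K_p = 7.25

For a type-0 loop with proportional control, e_ss = 1/(1 + K_p·G_p(0)).
G_p(0) = 0.7818. Require 1/(1 + K_p·0.7818) = 0.15, so 1 + 0.7818·K_p = 6.667.
K_p = (6.667 − 1)/0.7818 = 7.25.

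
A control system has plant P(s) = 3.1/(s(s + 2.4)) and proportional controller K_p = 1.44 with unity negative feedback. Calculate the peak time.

The closed-loop denominator s² + 2.4s + 4.464 gives ω_n = √4.464 = 2.113 and ζ = 2.4/(2ω_n) = 0.568.
Damped frequency ω_d = ω_n√(1−ζ²) = 1.739 rad/s, so peak time T_p = π/ω_d = 1.81 s.

T_p = 1.81 s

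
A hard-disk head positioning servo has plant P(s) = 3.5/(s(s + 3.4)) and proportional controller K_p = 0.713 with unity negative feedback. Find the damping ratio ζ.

ζ = 1.08

The closed-loop denominator is s(s+3.4) + 0.713·3.5 = s² + 3.4s + 2.495.
Matching s² + 2ζω_n s + ω_n²: ω_n = √2.495 = 1.58 rad/s and 2ζω_n = 3.4, so ζ = 3.4/(2·1.58) = 1.08.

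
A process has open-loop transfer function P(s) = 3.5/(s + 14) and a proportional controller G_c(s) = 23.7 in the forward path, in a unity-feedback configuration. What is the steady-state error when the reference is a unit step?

0.144

The loop is type 0. Static position error constant K_pos = G_c(0)·P(0) = 23.7·0.25 = 5.925.
Steady-state error to a unit step: e_ss = 1/(1+K_pos) = 1/6.925 = 0.144.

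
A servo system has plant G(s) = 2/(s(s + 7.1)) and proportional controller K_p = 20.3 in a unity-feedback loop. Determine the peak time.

From 1 + K_pG(s) = 0: s² + 7.1s + 40.6 = 0 ⇒ ω_n = 6.372, ζ = 0.5571.
Damped frequency ω_d = ω_n√(1−ζ²) = 5.291 rad/s, so peak time T_p = π/ω_d = 0.594 s.

T_p = 0.594 s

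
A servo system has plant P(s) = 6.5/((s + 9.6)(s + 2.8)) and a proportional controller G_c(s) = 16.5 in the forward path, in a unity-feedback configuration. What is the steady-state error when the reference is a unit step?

0.2

The loop is type 0. Static position error constant K_pos = G_c(0)·P(0) = 16.5·0.2418 = 3.99.
Steady-state error to a unit step: e_ss = 1/(1+K_pos) = 1/4.99 = 0.2.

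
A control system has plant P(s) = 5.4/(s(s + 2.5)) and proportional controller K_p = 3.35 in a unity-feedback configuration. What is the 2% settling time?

T_s ≈ 3.2 s

Closed-loop characteristic equation: s² + 2.5s + 18.09 = 0, so ω_n = 4.253 rad/s and ζ = 2.5/(2·4.253) = 0.2939.
2% settling time T_s ≈ 4/(ζω_n) = 4/1.25 = 3.2 s.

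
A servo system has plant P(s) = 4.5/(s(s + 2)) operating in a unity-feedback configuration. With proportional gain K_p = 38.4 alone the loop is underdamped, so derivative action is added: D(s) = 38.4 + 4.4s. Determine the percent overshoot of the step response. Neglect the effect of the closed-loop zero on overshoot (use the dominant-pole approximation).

0.946%

Forward path: (38.4 + 4.4s)·4.5/(s(s+2)). The closed-loop characteristic equation is s² + (2 + 4.5·4.4)s + 4.5·38.4 = 0.
That is s² + 21.8s + 172.8 = 0, so ω_n = 13.15 rad/s and ζ = 21.8/(2·13.15) = 0.8292.
%OS = 100·exp(−πζ/√(1−ζ²)) = 0.946%.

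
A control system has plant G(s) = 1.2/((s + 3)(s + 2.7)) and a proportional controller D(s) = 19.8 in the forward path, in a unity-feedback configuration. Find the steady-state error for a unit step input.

The loop is type 0. Static position error constant K_pos = D(0)·G(0) = 19.8·0.1481 = 2.933.
Steady-state error to a unit step: e_ss = 1/(1+K_pos) = 1/3.933 = 0.254.

0.254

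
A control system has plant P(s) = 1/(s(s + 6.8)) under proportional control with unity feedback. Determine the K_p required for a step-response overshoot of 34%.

From %OS = 100·exp(−πζ/√(1−ζ²)) = 34%, ζ = −ln(0.34)/√(π²+ln²(0.34)) = 0.3248.
Characteristic equation s² + 6.8s + 1K_p = 0 gives ζ = 6.8/(2√(1K_p)).
Setting ζ = 0.3248: √(1K_p) = 6.8/(2·0.3248) = 10.47, so K_p = 109.6/1 = 110.

K_p = 110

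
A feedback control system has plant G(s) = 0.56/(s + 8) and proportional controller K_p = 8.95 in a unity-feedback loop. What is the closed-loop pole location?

Closed-loop transfer function: T(s) = K_p·G(s)/(1 + K_p·G(s)) = 5.012/(s + 8 + 5.012) = 5.012/(s + 13.01).
The closed-loop pole is at s = −13.01.

s = -13.01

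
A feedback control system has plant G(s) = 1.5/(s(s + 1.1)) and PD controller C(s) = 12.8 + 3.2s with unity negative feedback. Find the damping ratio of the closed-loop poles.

Forward path: (12.8 + 3.2s)·1.5/(s(s+1.1)). The closed-loop characteristic equation is s² + (1.1 + 1.5·3.2)s + 1.5·12.8 = 0.
That is s² + 5.9s + 19.2 = 0, so ω_n = 4.382 rad/s and ζ = 5.9/(2·4.382) = 0.6732.

ζ = 0.673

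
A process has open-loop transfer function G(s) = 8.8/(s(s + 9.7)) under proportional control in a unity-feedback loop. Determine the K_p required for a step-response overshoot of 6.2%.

From %OS = 100·exp(−πζ/√(1−ζ²)) = 6.2%, ζ = −ln(0.062)/√(π²+ln²(0.062)) = 0.6628.
Characteristic equation s² + 9.7s + 8.8K_p = 0 gives ζ = 9.7/(2√(8.8K_p)).
Setting ζ = 0.6628: √(8.8K_p) = 9.7/(2·0.6628) = 7.318, so K_p = 53.55/8.8 = 6.09.

K_p = 6.09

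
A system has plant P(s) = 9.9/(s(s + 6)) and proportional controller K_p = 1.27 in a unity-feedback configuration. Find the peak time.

T_p = 1.66 s

Closed-loop characteristic equation: s² + 6s + 12.57 = 0, so ω_n = 3.546 rad/s and ζ = 6/(2·3.546) = 0.8461.
Damped frequency ω_d = ω_n√(1−ζ²) = 1.89 rad/s, so peak time T_p = π/ω_d = 1.66 s.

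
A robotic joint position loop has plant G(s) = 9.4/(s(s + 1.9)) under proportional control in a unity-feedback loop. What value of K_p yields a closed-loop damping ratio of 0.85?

Closed-loop characteristic equation: s² + 1.9s + K_p·9.4 = 0.
So ω_n = √(9.4K_p) and 2ζω_n = 1.9, giving ζ = 1.9/(2√(9.4K_p)).
Setting ζ = 0.85: √(9.4K_p) = 1.9/(2·0.85) = 1.118, so K_p = 1.249/9.4 = 0.133.

K_p = 0.133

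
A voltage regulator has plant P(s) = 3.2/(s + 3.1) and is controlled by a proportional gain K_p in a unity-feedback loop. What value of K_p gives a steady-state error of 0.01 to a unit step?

K_p = 95.9

For a type-0 loop with proportional control, e_ss = 1/(1 + K_p·P(0)).
P(0) = 1.032. Require 1/(1 + K_p·1.032) = 0.01, so 1 + 1.032·K_p = 100.
K_p = (100 − 1)/1.032 = 95.9.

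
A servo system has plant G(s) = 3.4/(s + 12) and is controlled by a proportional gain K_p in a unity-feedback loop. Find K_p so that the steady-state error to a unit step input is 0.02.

The loop is type 0, so e_ss(step) = 1/(1 + K_pos) with K_pos = K_p·G(0).
G(0) = 0.2833. Require 1/(1 + K_p·0.2833) = 0.02, so 1 + 0.2833·K_p = 50.
K_p = (50 − 1)/0.2833 = 173.

K_p = 173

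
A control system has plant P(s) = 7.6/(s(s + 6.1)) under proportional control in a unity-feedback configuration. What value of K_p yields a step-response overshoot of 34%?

From %OS = 100·exp(−πζ/√(1−ζ²)) = 34%, ζ = −ln(0.34)/√(π²+ln²(0.34)) = 0.3248.
Characteristic equation s² + 6.1s + 7.6K_p = 0 gives ζ = 6.1/(2√(7.6K_p)).
Setting ζ = 0.3248: √(7.6K_p) = 6.1/(2·0.3248) = 9.391, so K_p = 88.19/7.6 = 11.6.

K_p = 11.6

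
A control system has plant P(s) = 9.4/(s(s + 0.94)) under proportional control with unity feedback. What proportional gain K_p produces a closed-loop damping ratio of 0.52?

K_p = 0.0869

Closed-loop characteristic equation: s² + 0.94s + K_p·9.4 = 0.
So ω_n = √(9.4K_p) and 2ζω_n = 0.94, giving ζ = 0.94/(2√(9.4K_p)).
Setting ζ = 0.52: √(9.4K_p) = 0.94/(2·0.52) = 0.9038, so K_p = 0.8169/9.4 = 0.0869.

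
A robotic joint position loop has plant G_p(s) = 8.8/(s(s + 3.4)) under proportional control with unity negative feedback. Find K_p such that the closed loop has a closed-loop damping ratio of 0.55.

Closed-loop characteristic equation: s² + 3.4s + K_p·8.8 = 0.
So ω_n = √(8.8K_p) and 2ζω_n = 3.4, giving ζ = 3.4/(2√(8.8K_p)).
Setting ζ = 0.55: √(8.8K_p) = 3.4/(2·0.55) = 3.091, so K_p = 9.554/8.8 = 1.09.

K_p = 1.09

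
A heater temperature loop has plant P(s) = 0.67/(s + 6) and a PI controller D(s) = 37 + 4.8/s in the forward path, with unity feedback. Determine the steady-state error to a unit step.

0

The open loop D(s)P(s) has a pole at the origin (type 1), so the static position error constant is infinite and e_ss = 1/(1+∞) = 0.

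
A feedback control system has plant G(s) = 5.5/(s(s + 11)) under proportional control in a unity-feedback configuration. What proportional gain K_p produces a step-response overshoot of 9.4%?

From %OS = 100·exp(−πζ/√(1−ζ²)) = 9.4%, ζ = −ln(0.094)/√(π²+ln²(0.094)) = 0.6013.
Characteristic equation s² + 11s + 5.5K_p = 0 gives ζ = 11/(2√(5.5K_p)).
Setting ζ = 0.6013: √(5.5K_p) = 11/(2·0.6013) = 9.146, so K_p = 83.65/5.5 = 15.2.

K_p = 15.2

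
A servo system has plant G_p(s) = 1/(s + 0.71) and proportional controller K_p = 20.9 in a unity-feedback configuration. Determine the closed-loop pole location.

Closed-loop transfer function: T(s) = K_p·G_p(s)/(1 + K_p·G_p(s)) = 20.9/(s + 0.71 + 20.9) = 20.9/(s + 21.61).
The closed-loop pole is at s = −21.61.

s = -21.61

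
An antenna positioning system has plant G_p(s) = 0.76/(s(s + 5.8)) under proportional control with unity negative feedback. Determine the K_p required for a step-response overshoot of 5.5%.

From %OS = 100·exp(−πζ/√(1−ζ²)) = 5.5%, ζ = −ln(0.055)/√(π²+ln²(0.055)) = 0.6783.
Characteristic equation s² + 5.8s + 0.76K_p = 0 gives ζ = 5.8/(2√(0.76K_p)).
Setting ζ = 0.6783: √(0.76K_p) = 5.8/(2·0.6783) = 4.275, so K_p = 18.28/0.76 = 24.

K_p = 24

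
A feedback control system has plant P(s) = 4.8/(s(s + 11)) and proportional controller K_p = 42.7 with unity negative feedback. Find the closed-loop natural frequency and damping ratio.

With unity feedback the closed-loop characteristic equation is s² + 11s + 42.7·4.8 = s² + 11s + 205 = 0.
So ω_n² = 205 ⇒ ω_n = 14.32 rad/s, and ζ = 11/(2ω_n) = 0.384.

ω_n = 14.3 rad/s, ζ = 0.384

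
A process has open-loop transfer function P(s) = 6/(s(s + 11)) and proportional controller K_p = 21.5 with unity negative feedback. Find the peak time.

Closed-loop characteristic equation: s² + 11s + 129 = 0, so ω_n = 11.36 rad/s and ζ = 11/(2·11.36) = 0.4842.
Damped frequency ω_d = ω_n√(1−ζ²) = 9.937 rad/s, so peak time T_p = π/ω_d = 0.316 s.

T_p = 0.316 s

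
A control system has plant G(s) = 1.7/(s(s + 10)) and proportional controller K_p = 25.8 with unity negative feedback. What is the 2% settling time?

T_s ≈ 0.8 s

The closed-loop denominator s² + 10s + 43.86 gives ω_n = √43.86 = 6.623 and ζ = 10/(2ω_n) = 0.755.
2% settling time T_s ≈ 4/(ζω_n) = 4/5 = 0.8 s.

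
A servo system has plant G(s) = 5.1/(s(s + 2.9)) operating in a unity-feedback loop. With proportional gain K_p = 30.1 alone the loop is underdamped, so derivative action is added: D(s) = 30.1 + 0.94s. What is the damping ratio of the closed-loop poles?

ζ = 0.31

Forward path: (30.1 + 0.94s)·5.1/(s(s+2.9)). The closed-loop characteristic equation is s² + (2.9 + 5.1·0.94)s + 5.1·30.1 = 0.
That is s² + 7.694s + 153.5 = 0, so ω_n = 12.39 rad/s and ζ = 7.694/(2·12.39) = 0.3105.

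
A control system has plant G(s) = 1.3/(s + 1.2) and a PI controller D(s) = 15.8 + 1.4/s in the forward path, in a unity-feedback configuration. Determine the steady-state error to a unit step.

The open loop D(s)G(s) has a pole at the origin (type 1), so the static position error constant is infinite and e_ss = 1/(1+∞) = 0.

0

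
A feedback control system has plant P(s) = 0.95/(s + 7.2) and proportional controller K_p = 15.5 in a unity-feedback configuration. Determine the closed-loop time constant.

Closed-loop transfer function: T(s) = K_p·P(s)/(1 + K_p·P(s)) = 14.72/(s + 7.2 + 14.72) = 14.72/(s + 21.93).
Time constant τ = 1/21.93 = 0.0456 s.

τ = 0.0456 s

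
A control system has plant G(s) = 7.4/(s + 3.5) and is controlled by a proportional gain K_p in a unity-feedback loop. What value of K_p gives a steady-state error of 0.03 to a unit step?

K_p = 15.3

For a type-0 loop with proportional control, e_ss = 1/(1 + K_p·G(0)).
G(0) = 2.114. Require 1/(1 + K_p·2.114) = 0.03, so 1 + 2.114·K_p = 33.33.
K_p = (33.33 − 1)/2.114 = 15.3.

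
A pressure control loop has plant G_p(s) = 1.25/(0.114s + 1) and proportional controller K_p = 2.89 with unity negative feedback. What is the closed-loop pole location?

s = -40.46

Closed loop: T(s) = K_p·G_p/(1+K_p·G_p) = 3.613/(0.114s + 1 + 3.613), with pole at s = −(1 + 3.613)/0.114 = −40.46.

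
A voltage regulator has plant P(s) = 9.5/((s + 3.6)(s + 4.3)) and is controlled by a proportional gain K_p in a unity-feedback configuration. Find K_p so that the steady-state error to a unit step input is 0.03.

For a type-0 loop with proportional control, e_ss = 1/(1 + K_p·P(0)).
P(0) = 0.6137. Require 1/(1 + K_p·0.6137) = 0.03, so 1 + 0.6137·K_p = 33.33.
K_p = (33.33 − 1)/0.6137 = 52.7.

K_p = 52.7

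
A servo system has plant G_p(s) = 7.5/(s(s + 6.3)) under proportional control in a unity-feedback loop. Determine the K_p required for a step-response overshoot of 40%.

From %OS = 100·exp(−πζ/√(1−ζ²)) = 40%, ζ = −ln(0.4)/√(π²+ln²(0.4)) = 0.28.
Characteristic equation s² + 6.3s + 7.5K_p = 0 gives ζ = 6.3/(2√(7.5K_p)).
Setting ζ = 0.28: √(7.5K_p) = 6.3/(2·0.28) = 11.25, so K_p = 126.6/7.5 = 16.9.

K_p = 16.9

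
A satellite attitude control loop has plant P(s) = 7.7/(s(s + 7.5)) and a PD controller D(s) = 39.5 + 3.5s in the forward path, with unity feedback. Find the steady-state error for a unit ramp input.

The loop has one pole at the origin (type 1). Velocity error constant K_v = lim_{s→0} s·D(s)P(s) = 39.5·7.7/7.5 = 40.55.
Steady-state error to a unit ramp: e_ss = 1/K_v = 0.0247.

0.0247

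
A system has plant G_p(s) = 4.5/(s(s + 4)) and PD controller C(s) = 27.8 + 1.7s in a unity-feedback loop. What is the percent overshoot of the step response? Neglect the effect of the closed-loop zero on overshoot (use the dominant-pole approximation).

Forward path: (27.8 + 1.7s)·4.5/(s(s+4)). The closed-loop characteristic equation is s² + (4 + 4.5·1.7)s + 4.5·27.8 = 0.
That is s² + 11.65s + 125.1 = 0, so ω_n = 11.18 rad/s and ζ = 11.65/(2·11.18) = 0.5208.
%OS = 100·exp(−πζ/√(1−ζ²)) = 14.7%.

14.7%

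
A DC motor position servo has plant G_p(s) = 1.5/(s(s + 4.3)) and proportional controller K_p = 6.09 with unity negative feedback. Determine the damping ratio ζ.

The closed-loop denominator is s(s+4.3) + 6.09·1.5 = s² + 4.3s + 9.135.
Matching s² + 2ζω_n s + ω_n²: ω_n = √9.135 = 3.022 rad/s and 2ζω_n = 4.3, so ζ = 4.3/(2·3.022) = 0.711.

ζ = 0.711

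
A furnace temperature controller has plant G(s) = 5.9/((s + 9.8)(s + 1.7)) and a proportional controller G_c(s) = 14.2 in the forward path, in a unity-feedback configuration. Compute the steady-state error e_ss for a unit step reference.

0.166

The loop is type 0. Static position error constant K_pos = G_c(0)·G(0) = 14.2·0.3541 = 5.029.
Steady-state error to a unit step: e_ss = 1/(1+K_pos) = 1/6.029 = 0.166.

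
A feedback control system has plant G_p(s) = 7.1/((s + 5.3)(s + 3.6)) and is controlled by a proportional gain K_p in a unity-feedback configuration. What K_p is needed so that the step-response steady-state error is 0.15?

K_p = 15.2

The loop is type 0, so e_ss(step) = 1/(1 + K_pos) with K_pos = K_p·G_p(0).
G_p(0) = 0.3721. Require 1/(1 + K_p·0.3721) = 0.15, so 1 + 0.3721·K_p = 6.667.
K_p = (6.667 − 1)/0.3721 = 15.2.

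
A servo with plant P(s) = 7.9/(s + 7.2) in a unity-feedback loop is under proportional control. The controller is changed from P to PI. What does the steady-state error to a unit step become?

The integrator makes K_pos = lim_{s→0} C(s)G(s) infinite, so e_ss = 1/(1+K_pos) = 0.

0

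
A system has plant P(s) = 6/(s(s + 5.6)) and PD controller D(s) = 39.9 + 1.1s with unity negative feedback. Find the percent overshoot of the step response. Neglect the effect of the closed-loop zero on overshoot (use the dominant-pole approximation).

Forward path: (39.9 + 1.1s)·6/(s(s+5.6)). The closed-loop characteristic equation is s² + (5.6 + 6·1.1)s + 6·39.9 = 0.
That is s² + 12.2s + 239.4 = 0, so ω_n = 15.47 rad/s and ζ = 12.2/(2·15.47) = 0.3942.
%OS = 100·exp(−πζ/√(1−ζ²)) = 26%.

26%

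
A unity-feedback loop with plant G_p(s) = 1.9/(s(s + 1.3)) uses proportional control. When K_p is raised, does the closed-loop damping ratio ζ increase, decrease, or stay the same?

ζ = 1.3/(2√(1.9K_p)); increasing K_p raises the denominator, so ζ falls.

decrease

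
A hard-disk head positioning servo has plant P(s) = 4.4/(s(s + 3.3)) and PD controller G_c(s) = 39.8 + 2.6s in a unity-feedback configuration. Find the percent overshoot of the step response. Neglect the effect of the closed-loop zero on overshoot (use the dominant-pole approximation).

12.2%

Forward path: (39.8 + 2.6s)·4.4/(s(s+3.3)). The closed-loop characteristic equation is s² + (3.3 + 4.4·2.6)s + 4.4·39.8 = 0.
That is s² + 14.74s + 175.1 = 0, so ω_n = 13.23 rad/s and ζ = 14.74/(2·13.23) = 0.5569.
%OS = 100·exp(−πζ/√(1−ζ²)) = 12.2%.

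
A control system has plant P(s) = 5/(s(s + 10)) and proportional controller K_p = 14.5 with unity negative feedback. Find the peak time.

T_p = 0.456 s

The closed-loop denominator s² + 10s + 72.5 gives ω_n = √72.5 = 8.515 and ζ = 10/(2ω_n) = 0.5872.
Damped frequency ω_d = ω_n√(1−ζ²) = 6.892 rad/s, so peak time T_p = π/ω_d = 0.456 s.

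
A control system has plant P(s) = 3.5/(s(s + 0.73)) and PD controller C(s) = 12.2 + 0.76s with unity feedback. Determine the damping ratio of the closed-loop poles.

ζ = 0.259

Forward path: (12.2 + 0.76s)·3.5/(s(s+0.73)). The closed-loop characteristic equation is s² + (0.73 + 3.5·0.76)s + 3.5·12.2 = 0.
That is s² + 3.39s + 42.7 = 0, so ω_n = 6.535 rad/s and ζ = 3.39/(2·6.535) = 0.2594.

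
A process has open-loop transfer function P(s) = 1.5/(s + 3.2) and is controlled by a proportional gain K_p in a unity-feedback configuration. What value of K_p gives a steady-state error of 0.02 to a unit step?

For a type-0 loop with proportional control, e_ss = 1/(1 + K_p·P(0)).
P(0) = 0.4688. Require 1/(1 + K_p·0.4688) = 0.02, so 1 + 0.4688·K_p = 50.
K_p = (50 − 1)/0.4688 = 105.

K_p = 105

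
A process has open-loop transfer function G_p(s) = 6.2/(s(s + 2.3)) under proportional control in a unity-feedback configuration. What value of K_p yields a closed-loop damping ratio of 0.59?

Closed-loop characteristic equation: s² + 2.3s + K_p·6.2 = 0.
So ω_n = √(6.2K_p) and 2ζω_n = 2.3, giving ζ = 2.3/(2√(6.2K_p)).
Setting ζ = 0.59: √(6.2K_p) = 2.3/(2·0.59) = 1.949, so K_p = 3.799/6.2 = 0.613.

K_p = 0.613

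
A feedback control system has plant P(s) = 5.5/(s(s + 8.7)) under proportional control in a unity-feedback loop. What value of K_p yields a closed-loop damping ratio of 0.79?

Closed-loop characteristic equation: s² + 8.7s + K_p·5.5 = 0.
So ω_n = √(5.5K_p) and 2ζω_n = 8.7, giving ζ = 8.7/(2√(5.5K_p)).
Setting ζ = 0.79: √(5.5K_p) = 8.7/(2·0.79) = 5.506, so K_p = 30.32/5.5 = 5.51.

K_p = 5.51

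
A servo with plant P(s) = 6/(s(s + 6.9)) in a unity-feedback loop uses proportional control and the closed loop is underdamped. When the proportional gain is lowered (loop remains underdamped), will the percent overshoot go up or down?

ζ = 6.9/(2√(6K_p)) rises as K_p falls; higher damping means less overshoot.

decrease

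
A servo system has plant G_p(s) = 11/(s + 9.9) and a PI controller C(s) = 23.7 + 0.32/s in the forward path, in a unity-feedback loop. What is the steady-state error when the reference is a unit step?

0

The open loop C(s)G_p(s) has a pole at the origin (type 1), so the static position error constant is infinite and e_ss = 1/(1+∞) = 0.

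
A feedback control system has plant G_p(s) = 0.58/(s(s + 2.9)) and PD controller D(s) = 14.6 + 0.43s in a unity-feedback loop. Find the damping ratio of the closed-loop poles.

ζ = 0.541

Forward path: (14.6 + 0.43s)·0.58/(s(s+2.9)). The closed-loop characteristic equation is s² + (2.9 + 0.58·0.43)s + 0.58·14.6 = 0.
That is s² + 3.149s + 8.468 = 0, so ω_n = 2.91 rad/s and ζ = 3.149/(2·2.91) = 0.5411.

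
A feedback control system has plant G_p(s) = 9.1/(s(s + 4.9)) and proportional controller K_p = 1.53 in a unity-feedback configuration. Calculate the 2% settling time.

T_s ≈ 1.63 s

From 1 + K_pG_p(s) = 0: s² + 4.9s + 13.92 = 0 ⇒ ω_n = 3.731, ζ = 0.6566.
2% settling time T_s ≈ 4/(ζω_n) = 4/2.45 = 1.63 s.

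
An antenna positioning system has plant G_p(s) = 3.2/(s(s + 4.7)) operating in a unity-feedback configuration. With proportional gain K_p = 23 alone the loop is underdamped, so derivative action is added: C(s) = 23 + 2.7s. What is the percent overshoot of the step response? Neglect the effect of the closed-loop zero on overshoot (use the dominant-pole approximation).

2.06%

Forward path: (23 + 2.7s)·3.2/(s(s+4.7)). The closed-loop characteristic equation is s² + (4.7 + 3.2·2.7)s + 3.2·23 = 0.
That is s² + 13.34s + 73.6 = 0, so ω_n = 8.579 rad/s and ζ = 13.34/(2·8.579) = 0.7775.
%OS = 100·exp(−πζ/√(1−ζ²)) = 2.06%.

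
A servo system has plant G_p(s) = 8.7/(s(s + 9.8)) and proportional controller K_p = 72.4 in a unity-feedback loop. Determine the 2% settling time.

T_s ≈ 0.816 s

The closed-loop denominator s² + 9.8s + 629.9 gives ω_n = √629.9 = 25.1 and ζ = 9.8/(2ω_n) = 0.1952.
2% settling time T_s ≈ 4/(ζω_n) = 4/4.9 = 0.816 s.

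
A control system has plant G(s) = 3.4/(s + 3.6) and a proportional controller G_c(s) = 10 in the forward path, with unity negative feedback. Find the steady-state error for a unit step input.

The loop is type 0. Static position error constant K_pos = G_c(0)·G(0) = 10·0.9444 = 9.444.
Steady-state error to a unit step: e_ss = 1/(1+K_pos) = 1/10.44 = 0.0957.

0.0957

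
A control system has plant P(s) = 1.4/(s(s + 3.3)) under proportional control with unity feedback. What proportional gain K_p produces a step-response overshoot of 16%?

From %OS = 100·exp(−πζ/√(1−ζ²)) = 16%, ζ = −ln(0.16)/√(π²+ln²(0.16)) = 0.5039.
Characteristic equation s² + 3.3s + 1.4K_p = 0 gives ζ = 3.3/(2√(1.4K_p)).
Setting ζ = 0.5039: √(1.4K_p) = 3.3/(2·0.5039) = 3.275, so K_p = 10.72/1.4 = 7.66.

K_p = 7.66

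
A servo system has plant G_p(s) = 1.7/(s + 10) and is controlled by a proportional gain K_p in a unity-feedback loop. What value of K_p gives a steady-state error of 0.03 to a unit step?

K_p = 190

Steady-state error for a unit step on this type-0 loop is 1/(1 + K_p·G_p(0)).
G_p(0) = 0.17. Require 1/(1 + K_p·0.17) = 0.03, so 1 + 0.17·K_p = 33.33.
K_p = (33.33 − 1)/0.17 = 190.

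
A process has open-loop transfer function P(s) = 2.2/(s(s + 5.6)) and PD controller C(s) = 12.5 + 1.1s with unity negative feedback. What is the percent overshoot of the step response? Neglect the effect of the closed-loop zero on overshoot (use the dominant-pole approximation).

Forward path: (12.5 + 1.1s)·2.2/(s(s+5.6)). The closed-loop characteristic equation is s² + (5.6 + 2.2·1.1)s + 2.2·12.5 = 0.
That is s² + 8.02s + 27.5 = 0, so ω_n = 5.244 rad/s and ζ = 8.02/(2·5.244) = 0.7647.
%OS = 100·exp(−πζ/√(1−ζ²)) = 2.4%.

2.4%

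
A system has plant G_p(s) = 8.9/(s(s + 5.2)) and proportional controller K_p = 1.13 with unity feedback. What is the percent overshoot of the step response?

The closed-loop denominator s² + 5.2s + 10.06 gives ω_n = √10.06 = 3.171 and ζ = 5.2/(2ω_n) = 0.8199.
%OS = 100·exp(−πζ/√(1−ζ²)) = 100·exp(−π·0.8199/√0.3278) = 1.11%.

1.11%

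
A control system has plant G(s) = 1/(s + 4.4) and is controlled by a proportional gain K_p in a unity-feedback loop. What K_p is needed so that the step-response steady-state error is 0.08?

K_p = 50.6

For a type-0 loop with proportional control, e_ss = 1/(1 + K_p·G(0)).
G(0) = 0.2273. Require 1/(1 + K_p·0.2273) = 0.08, so 1 + 0.2273·K_p = 12.5.
K_p = (12.5 − 1)/0.2273 = 50.6.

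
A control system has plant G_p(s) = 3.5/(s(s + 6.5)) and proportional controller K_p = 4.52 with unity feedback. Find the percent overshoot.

From 1 + K_pG_p(s) = 0: s² + 6.5s + 15.82 = 0 ⇒ ω_n = 3.977, ζ = 0.8171.
%OS = 100·exp(−πζ/√(1−ζ²)) = 100·exp(−π·0.8171/√0.3323) = 1.16%.

1.16%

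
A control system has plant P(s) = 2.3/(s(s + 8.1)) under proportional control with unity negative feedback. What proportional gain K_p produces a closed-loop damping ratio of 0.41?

K_p = 42.4

Closed-loop characteristic equation: s² + 8.1s + K_p·2.3 = 0.
So ω_n = √(2.3K_p) and 2ζω_n = 8.1, giving ζ = 8.1/(2√(2.3K_p)).
Setting ζ = 0.41: √(2.3K_p) = 8.1/(2·0.41) = 9.878, so K_p = 97.58/2.3 = 42.4.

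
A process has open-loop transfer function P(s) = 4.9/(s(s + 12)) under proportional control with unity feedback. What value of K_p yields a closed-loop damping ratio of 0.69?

K_p = 15.4

Closed-loop characteristic equation: s² + 12s + K_p·4.9 = 0.
So ω_n = √(4.9K_p) and 2ζω_n = 12, giving ζ = 12/(2√(4.9K_p)).
Setting ζ = 0.69: √(4.9K_p) = 12/(2·0.69) = 8.696, so K_p = 75.61/4.9 = 15.4.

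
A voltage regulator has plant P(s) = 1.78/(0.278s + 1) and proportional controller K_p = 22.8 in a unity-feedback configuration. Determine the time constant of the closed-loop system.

Closed loop: T(s) = K_p·P/(1+K_p·P) = 40.58/(0.278s + 1 + 40.58), with pole at s = −(1 + 40.58)/0.278 = −149.6.
Closed-loop time constant τ = 1/149.6 = 0.00669 s.

τ = 0.00669 s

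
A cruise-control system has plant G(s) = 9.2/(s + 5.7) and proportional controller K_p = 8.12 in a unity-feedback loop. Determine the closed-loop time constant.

τ = 0.0124 s

Closed-loop transfer function: T(s) = K_p·G(s)/(1 + K_p·G(s)) = 74.7/(s + 5.7 + 74.7) = 74.7/(s + 80.4).
Time constant τ = 1/80.4 = 0.0124 s.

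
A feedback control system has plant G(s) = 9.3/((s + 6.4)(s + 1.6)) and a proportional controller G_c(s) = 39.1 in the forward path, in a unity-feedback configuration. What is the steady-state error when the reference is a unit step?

0.0274

The loop is type 0. Static position error constant K_pos = G_c(0)·G(0) = 39.1·0.9082 = 35.51.
Steady-state error to a unit step: e_ss = 1/(1+K_pos) = 1/36.51 = 0.0274.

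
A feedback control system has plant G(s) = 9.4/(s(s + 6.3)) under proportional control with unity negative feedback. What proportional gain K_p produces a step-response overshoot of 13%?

From %OS = 100·exp(−πζ/√(1−ζ²)) = 13%, ζ = −ln(0.13)/√(π²+ln²(0.13)) = 0.5446.
Characteristic equation s² + 6.3s + 9.4K_p = 0 gives ζ = 6.3/(2√(9.4K_p)).
Setting ζ = 0.5446: √(9.4K_p) = 6.3/(2·0.5446) = 5.784, so K_p = 33.45/9.4 = 3.56.

K_p = 3.56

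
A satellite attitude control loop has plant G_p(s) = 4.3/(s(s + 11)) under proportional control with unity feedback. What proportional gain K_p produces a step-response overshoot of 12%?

K_p = 22.5

From %OS = 100·exp(−πζ/√(1−ζ²)) = 12%, ζ = −ln(0.12)/√(π²+ln²(0.12)) = 0.5594.
Characteristic equation s² + 11s + 4.3K_p = 0 gives ζ = 11/(2√(4.3K_p)).
Setting ζ = 0.5594: √(4.3K_p) = 11/(2·0.5594) = 9.832, so K_p = 96.66/4.3 = 22.5.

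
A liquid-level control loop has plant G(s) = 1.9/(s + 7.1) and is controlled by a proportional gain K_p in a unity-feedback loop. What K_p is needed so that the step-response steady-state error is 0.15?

K_p = 21.2

The loop is type 0, so e_ss(step) = 1/(1 + K_pos) with K_pos = K_p·G(0).
G(0) = 0.2676. Require 1/(1 + K_p·0.2676) = 0.15, so 1 + 0.2676·K_p = 6.667.
K_p = (6.667 − 1)/0.2676 = 21.2.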